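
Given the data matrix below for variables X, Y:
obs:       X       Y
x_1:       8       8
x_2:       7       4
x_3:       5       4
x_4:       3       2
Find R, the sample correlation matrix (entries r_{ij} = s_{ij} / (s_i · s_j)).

Step 1 — column means:
  mean(X) = (8 + 7 + 5 + 3) / 4 = 23/4 = 5.75
  mean(Y) = (8 + 4 + 4 + 2) / 4 = 18/4 = 4.5

Step 2 — sample variances and covariances s[i,j] = (1/(n-1)) · Σ_k (x_{k,i} - mean_i) · (x_{k,j} - mean_j), with n-1 = 3:
  s[X,X] = ((2.25)·(2.25) + (1.25)·(1.25) + (-0.75)·(-0.75) + (-2.75)·(-2.75)) / 3 = 14.75/3 = 4.9167
  s[X,Y] = ((2.25)·(3.5) + (1.25)·(-0.5) + (-0.75)·(-0.5) + (-2.75)·(-2.5)) / 3 = 14.5/3 = 4.8333
  s[Y,Y] = ((3.5)·(3.5) + (-0.5)·(-0.5) + (-0.5)·(-0.5) + (-2.5)·(-2.5)) / 3 = 19/3 = 6.3333
  Sample standard deviations s_i = √(s[i,i]):
  s(X) = √(4.9167) = 2.2174
  s(Y) = √(6.3333) = 2.5166

Step 3 — r_{ij} = s_{ij} / (s_i · s_j):
  r[X,X] = 1 (diagonal).
  r[X,Y] = 4.8333 / (2.2174 · 2.5166) = 4.8333 / 5.5802 = 0.8662
  r[Y,Y] = 1 (diagonal).

R is symmetric with unit diagonal. Assembling:

R = [[1, 0.8662],
 [0.8662, 1]]


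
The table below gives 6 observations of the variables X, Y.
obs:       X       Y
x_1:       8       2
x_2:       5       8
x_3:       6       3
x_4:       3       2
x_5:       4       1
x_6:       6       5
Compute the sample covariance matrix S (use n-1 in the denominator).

Step 1 — column means:
  mean(X) = (8 + 5 + 6 + 3 + 4 + 6) / 6 = 32/6 = 5.3333
  mean(Y) = (2 + 8 + 3 + 2 + 1 + 5) / 6 = 21/6 = 3.5

Step 2 — sample covariance S[i,j] = (1/(n-1)) · Σ_k (x_{k,i} - mean_i) · (x_{k,j} - mean_j), with n-1 = 5.
  S[X,X] = ((2.6667)·(2.6667) + (-0.3333)·(-0.3333) + (0.6667)·(0.6667) + (-2.3333)·(-2.3333) + (-1.3333)·(-1.3333) + (0.6667)·(0.6667)) / 5 = 15.3333/5 = 3.0667
  S[X,Y] = ((2.6667)·(-1.5) + (-0.3333)·(4.5) + (0.6667)·(-0.5) + (-2.3333)·(-1.5) + (-1.3333)·(-2.5) + (0.6667)·(1.5)) / 5 = 2/5 = 0.4
  S[Y,Y] = ((-1.5)·(-1.5) + (4.5)·(4.5) + (-0.5)·(-0.5) + (-1.5)·(-1.5) + (-2.5)·(-2.5) + (1.5)·(1.5)) / 5 = 33.5/5 = 6.7

S is symmetric (S[j,i] = S[i,j]). Assembling:

S = [[3.0667, 0.4],
 [0.4, 6.7]]


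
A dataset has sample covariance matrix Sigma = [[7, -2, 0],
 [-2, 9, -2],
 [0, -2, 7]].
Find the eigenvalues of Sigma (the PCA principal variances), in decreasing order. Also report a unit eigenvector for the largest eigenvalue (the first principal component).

Step 1 — characteristic polynomial p(λ) = det(λI - Sigma) = λ³ - tr·λ² + c_1·λ - det, where tr = trace, c_1 = sum of the principal 2×2 minors, det = det(Sigma):
  tr = 7 + 9 + 7 = 23,
  c_1 = (7·9 - (-2)²) + (7·7 - (0)²) + (9·7 - (-2)²) = 59 + 49 + 59 = 167,
  det = 7·(9·7 - (-2)²) - (-2)·((-2)·7 - (-2)·(0)) + (0)·((-2)·(-2) - 9·(0)) = 7·(59) - (-2)·(-14) + (0)·(4) = 385.
  So p(λ) = λ³ - 23λ² + 167λ - 385.
Step 2 — look for an integer root (rational root theorem: any rational root is an integer divisor of 385). Testing λ = 5:
  p(5) = 125 - 575 + 835 - 385 = 0  ✓
  Dividing out (λ - 5): p(λ) = (λ - 5)(λ² - 18λ + 77).
Step 3 — remaining eigenvalues from the quadratic λ² - 18λ + 77 = 0:
  Δ = 18² - 4·77 = 324 - 308 = 16,  λ = (18 ± √16)/2 = (18 ± 4)/2 = 11 or 7.
  Sorted: λ_1 = 11,  λ_2 = 7,  λ_3 = 5  (check: sum = 23 = tr ✓).

Step 4 — unit eigenvector for λ_1 = 11: v spans the null space of (Sigma - λ_1 I), whose rows are
  r_1 = (-4, -2, 0),  r_2 = (-2, -2, -2),  r_3 = (0, -2, -4).
  v is orthogonal to every row, so take v ∝ r_1 × r_2 = ((-2)·(-2) - (0)·(-2), (0)·(-2) - (-4)·(-2), (-4)·(-2) - (-2)·(-2)) = (4, -8, 4).
  Rescale (divide by 4): u = (1, -2, 1).
  ||u|| = √((1)² + (-2)² + (1)²) = √(6) ≈ 2.4495,  v_1 = u/||u|| ≈ (0.4082, -0.8165, 0.4082) (||v_1|| = 1).

λ_1 = 11,  λ_2 = 7,  λ_3 = 5;  v_1 ≈ (0.4082, -0.8165, 0.4082)


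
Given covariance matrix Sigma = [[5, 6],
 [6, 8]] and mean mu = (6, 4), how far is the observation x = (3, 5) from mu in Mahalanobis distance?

Step 1 — centre the observation: (x - mu) = (-3, 1).

Step 2 — invert Sigma. det(Sigma) = 5·8 - (6)² = 4.
  Sigma^{-1} = (1/det) · [[d, -b], [-b, a]] = [[2, -1.5],
 [-1.5, 1.25]].

Step 3 — form the quadratic (x - mu)^T · Sigma^{-1} · (x - mu):
  Sigma^{-1} · (x - mu) = (-7.5, 5.75).
  (x - mu)^T · [Sigma^{-1} · (x - mu)] = (-3)·(-7.5) + (1)·(5.75) = 28.25.

Step 4 — take square root: d = √(28.25) ≈ 5.3151.

d(x, mu) = √(28.25) ≈ 5.3151


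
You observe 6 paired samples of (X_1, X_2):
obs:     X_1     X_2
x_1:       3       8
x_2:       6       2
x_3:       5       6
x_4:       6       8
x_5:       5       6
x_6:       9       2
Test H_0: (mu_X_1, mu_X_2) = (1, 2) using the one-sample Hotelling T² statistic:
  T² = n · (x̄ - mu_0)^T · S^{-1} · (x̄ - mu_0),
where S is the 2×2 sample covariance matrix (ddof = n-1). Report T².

Step 1 — sample mean vector:
  mean(X_1) = (3 + 6 + 5 + 6 + 5 + 9) / 6 = 34/6 = 5.6667
  mean(X_2) = (8 + 2 + 6 + 8 + 6 + 2) / 6 = 32/6 = 5.3333
  x̄ = (5.6667, 5.3333),  deviation x̄ - mu_0 = (5.6667, 5.3333) - (1, 2) = (4.6667, 3.3333).

Step 2 — sample covariance matrix, S[i,j] = (1/(n-1)) · Σ_k (x_{k,i} - mean_i) · (x_{k,j} - mean_j), divisor n-1 = 5:
  S[X_1,X_1] = ((-2.6667)·(-2.6667) + (0.3333)·(0.3333) + (-0.6667)·(-0.6667) + (0.3333)·(0.3333) + (-0.6667)·(-0.6667) + (3.3333)·(3.3333)) / 5 = 19.3333/5 = 3.8667
  S[X_1,X_2] = ((-2.6667)·(2.6667) + (0.3333)·(-3.3333) + (-0.6667)·(0.6667) + (0.3333)·(2.6667) + (-0.6667)·(0.6667) + (3.3333)·(-3.3333)) / 5 = -19.3333/5 = -3.8667
  S[X_2,X_2] = ((2.6667)·(2.6667) + (-3.3333)·(-3.3333) + (0.6667)·(0.6667) + (2.6667)·(2.6667) + (0.6667)·(0.6667) + (-3.3333)·(-3.3333)) / 5 = 37.3333/5 = 7.4667
  S = [[3.8667, -3.8667],
 [-3.8667, 7.4667]].

Step 3 — invert S. det(S) = 3.8667·7.4667 - (-3.8667)² = 13.92.
  S^{-1} = (1/det) · [[d, -b], [-b, a]] = [[0.5364, 0.2778],
 [0.2778, 0.2778]].

Step 4 — quadratic form (x̄ - mu_0)^T · S^{-1} · (x̄ - mu_0):
  S^{-1} · (x̄ - mu_0) = (3.4291, 2.2222),
  (x̄ - mu_0)^T · [...] = (4.6667)·(3.4291) + (3.3333)·(2.2222) = 23.41.

Step 5 — scale by n: T² = 6 · 23.41 = 140.4598.

T² ≈ 140.4598


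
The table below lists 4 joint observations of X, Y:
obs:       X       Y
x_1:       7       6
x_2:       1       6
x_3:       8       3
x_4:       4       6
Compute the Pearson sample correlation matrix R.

Step 1 — column means:
  mean(X) = (7 + 1 + 8 + 4) / 4 = 20/4 = 5
  mean(Y) = (6 + 6 + 3 + 6) / 4 = 21/4 = 5.25

Step 2 — sample variances and covariances s[i,j] = (1/(n-1)) · Σ_k (x_{k,i} - mean_i) · (x_{k,j} - mean_j), with n-1 = 3:
  s[X,X] = ((2)·(2) + (-4)·(-4) + (3)·(3) + (-1)·(-1)) / 3 = 30/3 = 10
  s[X,Y] = ((2)·(0.75) + (-4)·(0.75) + (3)·(-2.25) + (-1)·(0.75)) / 3 = -9/3 = -3
  s[Y,Y] = ((0.75)·(0.75) + (0.75)·(0.75) + (-2.25)·(-2.25) + (0.75)·(0.75)) / 3 = 6.75/3 = 2.25
  Sample standard deviations s_i = √(s[i,i]):
  s(X) = √(10) = 3.1623
  s(Y) = √(2.25) = 1.5

Step 3 — r_{ij} = s_{ij} / (s_i · s_j):
  r[X,X] = 1 (diagonal).
  r[X,Y] = -3 / (3.1623 · 1.5) = -3 / 4.7434 = -0.6325
  r[Y,Y] = 1 (diagonal).

R is symmetric with unit diagonal. Assembling:

R = [[1, -0.6325],
 [-0.6325, 1]]


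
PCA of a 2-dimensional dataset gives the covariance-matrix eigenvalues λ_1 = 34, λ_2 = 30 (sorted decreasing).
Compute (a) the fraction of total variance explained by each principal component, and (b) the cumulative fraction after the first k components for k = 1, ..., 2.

Step 1 — total variance = trace(Sigma) = Σ λ_i = 34 + 30 = 64.

Step 2 — fraction explained by component i = λ_i / Σ λ:
  PC1: 34/64 = 0.5312
  PC2: 30/64 = 0.4688

Step 3 — cumulative fraction after k components = (λ_1 + ... + λ_k) / Σ λ:
  k = 1: 34/64 = 0.5312
  k = 2: (34 + 30)/64 = 64/64 = 1

Summary (fraction, with percent):

explained: PC1 0.5312 (53.12%), PC2 0.4688 (46.88%);  cumulative: 0.5312, 1


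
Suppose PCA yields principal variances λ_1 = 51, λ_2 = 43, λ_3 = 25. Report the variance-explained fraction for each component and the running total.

Step 1 — total variance = trace(Sigma) = Σ λ_i = 51 + 43 + 25 = 119.

Step 2 — fraction explained by component i = λ_i / Σ λ:
  PC1: 51/119 = 0.4286
  PC2: 43/119 = 0.3613
  PC3: 25/119 = 0.2101

Step 3 — cumulative fraction after k components = (λ_1 + ... + λ_k) / Σ λ:
  k = 1: 51/119 = 0.4286
  k = 2: (51 + 43)/119 = 94/119 = 0.7899
  k = 3: (51 + 43 + 25)/119 = 119/119 = 1

Summary (fraction, with percent):

explained: PC1 0.4286 (42.86%), PC2 0.3613 (36.13%), PC3 0.2101 (21.01%);  cumulative: 0.4286, 0.7899, 1


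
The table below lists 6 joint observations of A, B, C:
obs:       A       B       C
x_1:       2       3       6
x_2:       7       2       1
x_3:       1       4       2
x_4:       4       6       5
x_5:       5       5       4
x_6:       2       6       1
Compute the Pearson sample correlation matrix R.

Step 1 — column means:
  mean(A) = (2 + 7 + 1 + 4 + 5 + 2) / 6 = 21/6 = 3.5
  mean(B) = (3 + 2 + 4 + 6 + 5 + 6) / 6 = 26/6 = 4.3333
  mean(C) = (6 + 1 + 2 + 5 + 4 + 1) / 6 = 19/6 = 3.1667

Step 2 — sample variances and covariances s[i,j] = (1/(n-1)) · Σ_k (x_{k,i} - mean_i) · (x_{k,j} - mean_j), with n-1 = 5:
  s[A,A] = ((-1.5)·(-1.5) + (3.5)·(3.5) + (-2.5)·(-2.5) + (0.5)·(0.5) + (1.5)·(1.5) + (-1.5)·(-1.5)) / 5 = 25.5/5 = 5.1
  s[A,B] = ((-1.5)·(-1.3333) + (3.5)·(-2.3333) + (-2.5)·(-0.3333) + (0.5)·(1.6667) + (1.5)·(0.6667) + (-1.5)·(1.6667)) / 5 = -6/5 = -1.2
  s[A,C] = ((-1.5)·(2.8333) + (3.5)·(-2.1667) + (-2.5)·(-1.1667) + (0.5)·(1.8333) + (1.5)·(0.8333) + (-1.5)·(-2.1667)) / 5 = -3.5/5 = -0.7
  s[B,B] = ((-1.3333)·(-1.3333) + (-2.3333)·(-2.3333) + (-0.3333)·(-0.3333) + (1.6667)·(1.6667) + (0.6667)·(0.6667) + (1.6667)·(1.6667)) / 5 = 13.3333/5 = 2.6667
  s[B,C] = ((-1.3333)·(2.8333) + (-2.3333)·(-2.1667) + (-0.3333)·(-1.1667) + (1.6667)·(1.8333) + (0.6667)·(0.8333) + (1.6667)·(-2.1667)) / 5 = 1.6667/5 = 0.3333
  s[C,C] = ((2.8333)·(2.8333) + (-2.1667)·(-2.1667) + (-1.1667)·(-1.1667) + (1.8333)·(1.8333) + (0.8333)·(0.8333) + (-2.1667)·(-2.1667)) / 5 = 22.8333/5 = 4.5667
  Sample standard deviations s_i = √(s[i,i]):
  s(A) = √(5.1) = 2.2583
  s(B) = √(2.6667) = 1.633
  s(C) = √(4.5667) = 2.137

Step 3 — r_{ij} = s_{ij} / (s_i · s_j):
  r[A,A] = 1 (diagonal).
  r[A,B] = -1.2 / (2.2583 · 1.633) = -1.2 / 3.6878 = -0.3254
  r[A,C] = -0.7 / (2.2583 · 2.137) = -0.7 / 4.826 = -0.145
  r[B,B] = 1 (diagonal).
  r[B,C] = 0.3333 / (1.633 · 2.137) = 0.3333 / 3.4897 = 0.0955
  r[C,C] = 1 (diagonal).

R is symmetric with unit diagonal. Assembling:

R = [[1, -0.3254, -0.145],
 [-0.3254, 1, 0.0955],
 [-0.145, 0.0955, 1]]


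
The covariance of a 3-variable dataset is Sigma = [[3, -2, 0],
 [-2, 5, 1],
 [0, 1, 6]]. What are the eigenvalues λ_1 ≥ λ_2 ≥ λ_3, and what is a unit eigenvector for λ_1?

Step 1 — characteristic polynomial p(λ) = det(λI - Sigma) = λ³ - tr·λ² + c_1·λ - det, where tr = trace, c_1 = sum of the principal 2×2 minors, det = det(Sigma):
  tr = 3 + 5 + 6 = 14,
  c_1 = (3·5 - (-2)²) + (3·6 - (0)²) + (5·6 - (1)²) = 11 + 18 + 29 = 58,
  det = 3·(5·6 - (1)²) - (-2)·((-2)·6 - (1)·(0)) + (0)·((-2)·(1) - 5·(0)) = 3·(29) - (-2)·(-12) + (0)·(-2) = 63.
  So p(λ) = λ³ - 14λ² + 58λ - 63.
Step 2 — look for an integer root (rational root theorem: any rational root is an integer divisor of 63). Testing λ = 7:
  p(7) = 343 - 686 + 406 - 63 = 0  ✓
  Dividing out (λ - 7): p(λ) = (λ - 7)(λ² - 7λ + 9).
Step 3 — remaining eigenvalues from the quadratic λ² - 7λ + 9 = 0:
  Δ = 7² - 4·9 = 49 - 36 = 13,  λ = (7 ± √13)/2 = (7 ± 3.6056)/2 ≈ 5.3028 or 1.6972.
  Sorted: λ_1 = 7,  λ_2 = 5.3028,  λ_3 = 1.6972  (check: sum = 14 = tr ✓).

Step 4 — unit eigenvector for λ_1 = 7: v spans the null space of (Sigma - λ_1 I), whose rows are
  r_1 = (-4, -2, 0),  r_2 = (-2, -2, 1),  r_3 = (0, 1, -1).
  v is orthogonal to every row, so take v ∝ r_1 × r_2 = ((-2)·(1) - (0)·(-2), (0)·(-2) - (-4)·(1), (-4)·(-2) - (-2)·(-2)) = (-2, 4, 4).
  Rescale (divide by 2; multiply by -1 so the first nonzero entry is positive): u = (1, -2, -2).
  ||u|| = √((1)² + (-2)² + (-2)²) = √(9) = 3,  v_1 = u/||u|| ≈ (0.3333, -0.6667, -0.6667) (||v_1|| = 1).

λ_1 = 7,  λ_2 = 5.3028,  λ_3 = 1.6972;  v_1 ≈ (0.3333, -0.6667, -0.6667)


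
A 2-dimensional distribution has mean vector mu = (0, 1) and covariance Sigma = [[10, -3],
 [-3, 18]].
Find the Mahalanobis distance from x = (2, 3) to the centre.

Step 1 — centre the observation: (x - mu) = (2, 2).

Step 2 — invert Sigma. det(Sigma) = 10·18 - (-3)² = 171.
  Sigma^{-1} = (1/det) · [[d, -b], [-b, a]] = [[0.1053, 0.0175],
 [0.0175, 0.0585]].

Step 3 — form the quadratic (x - mu)^T · Sigma^{-1} · (x - mu):
  Sigma^{-1} · (x - mu) = (0.2456, 0.152).
  (x - mu)^T · [Sigma^{-1} · (x - mu)] = (2)·(0.2456) + (2)·(0.152) = 0.7953.

Step 4 — take square root: d = √(0.7953) ≈ 0.8918.

d(x, mu) = √(0.7953) ≈ 0.8918


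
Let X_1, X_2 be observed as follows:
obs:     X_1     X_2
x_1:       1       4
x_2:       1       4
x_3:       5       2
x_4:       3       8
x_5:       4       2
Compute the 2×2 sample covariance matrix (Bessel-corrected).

Step 1 — column means:
  mean(X_1) = (1 + 1 + 5 + 3 + 4) / 5 = 14/5 = 2.8
  mean(X_2) = (4 + 4 + 2 + 8 + 2) / 5 = 20/5 = 4

Step 2 — sample covariance S[i,j] = (1/(n-1)) · Σ_k (x_{k,i} - mean_i) · (x_{k,j} - mean_j), with n-1 = 4.
  S[X_1,X_1] = ((-1.8)·(-1.8) + (-1.8)·(-1.8) + (2.2)·(2.2) + (0.2)·(0.2) + (1.2)·(1.2)) / 4 = 12.8/4 = 3.2
  S[X_1,X_2] = ((-1.8)·(0) + (-1.8)·(0) + (2.2)·(-2) + (0.2)·(4) + (1.2)·(-2)) / 4 = -6/4 = -1.5
  S[X_2,X_2] = ((0)·(0) + (0)·(0) + (-2)·(-2) + (4)·(4) + (-2)·(-2)) / 4 = 24/4 = 6

S is symmetric (S[j,i] = S[i,j]). Assembling:

S = [[3.2, -1.5],
 [-1.5, 6]]


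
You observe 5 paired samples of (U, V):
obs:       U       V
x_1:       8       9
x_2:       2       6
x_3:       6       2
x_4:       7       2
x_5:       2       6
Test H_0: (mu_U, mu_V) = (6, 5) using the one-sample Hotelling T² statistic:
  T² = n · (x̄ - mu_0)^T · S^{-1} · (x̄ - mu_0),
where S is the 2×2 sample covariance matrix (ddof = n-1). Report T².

Step 1 — sample mean vector:
  mean(U) = (8 + 2 + 6 + 7 + 2) / 5 = 25/5 = 5
  mean(V) = (9 + 6 + 2 + 2 + 6) / 5 = 25/5 = 5
  x̄ = (5, 5),  deviation x̄ - mu_0 = (5, 5) - (6, 5) = (-1, 0).

Step 2 — sample covariance matrix, S[i,j] = (1/(n-1)) · Σ_k (x_{k,i} - mean_i) · (x_{k,j} - mean_j), divisor n-1 = 4:
  S[U,U] = ((3)·(3) + (-3)·(-3) + (1)·(1) + (2)·(2) + (-3)·(-3)) / 4 = 32/4 = 8
  S[U,V] = ((3)·(4) + (-3)·(1) + (1)·(-3) + (2)·(-3) + (-3)·(1)) / 4 = -3/4 = -0.75
  S[V,V] = ((4)·(4) + (1)·(1) + (-3)·(-3) + (-3)·(-3) + (1)·(1)) / 4 = 36/4 = 9
  S = [[8, -0.75],
 [-0.75, 9]].

Step 3 — invert S. det(S) = 8·9 - (-0.75)² = 71.4375.
  S^{-1} = (1/det) · [[d, -b], [-b, a]] = [[0.126, 0.0105],
 [0.0105, 0.112]].

Step 4 — quadratic form (x̄ - mu_0)^T · S^{-1} · (x̄ - mu_0):
  S^{-1} · (x̄ - mu_0) = (-0.126, -0.0105),
  (x̄ - mu_0)^T · [...] = (-1)·(-0.126) + (0)·(-0.0105) = 0.126.

Step 5 — scale by n: T² = 5 · 0.126 = 0.6299.

T² ≈ 0.6299


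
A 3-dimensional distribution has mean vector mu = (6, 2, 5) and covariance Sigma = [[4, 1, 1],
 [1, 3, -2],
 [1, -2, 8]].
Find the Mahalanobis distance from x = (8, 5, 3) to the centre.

Step 1 — centre the observation: (x - mu) = (2, 3, -2).

Step 2 — invert Sigma (cofactor / det for 3×3, or solve directly):
  Sigma^{-1} = [[0.3077, -0.1538, -0.0769],
 [-0.1538, 0.4769, 0.1385],
 [-0.0769, 0.1385, 0.1692]].

Step 3 — form the quadratic (x - mu)^T · Sigma^{-1} · (x - mu):
  Sigma^{-1} · (x - mu) = (0.3077, 0.8462, -0.0769).
  (x - mu)^T · [Sigma^{-1} · (x - mu)] = (2)·(0.3077) + (3)·(0.8462) + (-2)·(-0.0769) = 3.3077.

Step 4 — take square root: d = √(3.3077) ≈ 1.8187.

d(x, mu) = √(3.3077) ≈ 1.8187


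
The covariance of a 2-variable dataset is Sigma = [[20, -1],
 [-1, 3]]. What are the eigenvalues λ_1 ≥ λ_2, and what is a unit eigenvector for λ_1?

Step 1 — characteristic polynomial of 2×2 Sigma:
  det(Sigma - λI) = λ² - trace · λ + det = 0.
  trace = 20 + 3 = 23, det = 20·3 - (-1)² = 59.
Step 2 — discriminant:
  Δ = trace² - 4·det = 529 - 236 = 293.
Step 3 — eigenvalues:
  λ = (trace ± √Δ)/2 = (23 ± 17.1172)/2,
  λ_1 = 20.0586,  λ_2 = 2.9414.

Step 4 — unit eigenvector for λ_1: solve (Sigma - λ_1 I)v = 0. First row:
  (20 - 20.0586)·v_x + (-1)·v_y = 0, i.e. (-0.0586)·v_x + (-1)·v_y = 0,
  so v ∝ (b, λ_1 - a) = (-1, 0.0586); multiply by -1 so the first entry is positive: u = (1, -0.0586).
  ||u|| = √((1)² + (-0.0586)²) = √(1.0034) ≈ 1.0017,
  v_1 = u/||u|| ≈ (0.9983, -0.0585) (||v_1|| = 1).

λ_1 = 20.0586,  λ_2 = 2.9414;  v_1 ≈ (0.9983, -0.0585)


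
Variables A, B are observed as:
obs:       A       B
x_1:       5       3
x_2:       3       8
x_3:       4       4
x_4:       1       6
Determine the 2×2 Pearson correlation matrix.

Step 1 — column means:
  mean(A) = (5 + 3 + 4 + 1) / 4 = 13/4 = 3.25
  mean(B) = (3 + 8 + 4 + 6) / 4 = 21/4 = 5.25

Step 2 — sample variances and covariances s[i,j] = (1/(n-1)) · Σ_k (x_{k,i} - mean_i) · (x_{k,j} - mean_j), with n-1 = 3:
  s[A,A] = ((1.75)·(1.75) + (-0.25)·(-0.25) + (0.75)·(0.75) + (-2.25)·(-2.25)) / 3 = 8.75/3 = 2.9167
  s[A,B] = ((1.75)·(-2.25) + (-0.25)·(2.75) + (0.75)·(-1.25) + (-2.25)·(0.75)) / 3 = -7.25/3 = -2.4167
  s[B,B] = ((-2.25)·(-2.25) + (2.75)·(2.75) + (-1.25)·(-1.25) + (0.75)·(0.75)) / 3 = 14.75/3 = 4.9167
  Sample standard deviations s_i = √(s[i,i]):
  s(A) = √(2.9167) = 1.7078
  s(B) = √(4.9167) = 2.2174

Step 3 — r_{ij} = s_{ij} / (s_i · s_j):
  r[A,A] = 1 (diagonal).
  r[A,B] = -2.4167 / (1.7078 · 2.2174) = -2.4167 / 3.7869 = -0.6382
  r[B,B] = 1 (diagonal).

R is symmetric with unit diagonal. Assembling:

R = [[1, -0.6382],
 [-0.6382, 1]]


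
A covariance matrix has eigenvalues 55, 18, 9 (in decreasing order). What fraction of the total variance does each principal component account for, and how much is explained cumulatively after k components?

Step 1 — total variance = trace(Sigma) = Σ λ_i = 55 + 18 + 9 = 82.

Step 2 — fraction explained by component i = λ_i / Σ λ:
  PC1: 55/82 = 0.6707
  PC2: 18/82 = 0.2195
  PC3: 9/82 = 0.1098

Step 3 — cumulative fraction after k components = (λ_1 + ... + λ_k) / Σ λ:
  k = 1: 55/82 = 0.6707
  k = 2: (55 + 18)/82 = 73/82 = 0.8902
  k = 3: (55 + 18 + 9)/82 = 82/82 = 1

Summary (fraction, with percent):

explained: PC1 0.6707 (67.07%), PC2 0.2195 (21.95%), PC3 0.1098 (10.98%);  cumulative: 0.6707, 0.8902, 1


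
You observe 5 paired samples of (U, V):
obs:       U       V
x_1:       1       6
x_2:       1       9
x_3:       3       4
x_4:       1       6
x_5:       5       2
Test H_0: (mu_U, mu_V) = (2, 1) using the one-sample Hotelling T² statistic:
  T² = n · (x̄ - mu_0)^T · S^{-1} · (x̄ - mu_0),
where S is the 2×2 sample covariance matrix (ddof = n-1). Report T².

Step 1 — sample mean vector:
  mean(U) = (1 + 1 + 3 + 1 + 5) / 5 = 11/5 = 2.2
  mean(V) = (6 + 9 + 4 + 6 + 2) / 5 = 27/5 = 5.4
  x̄ = (2.2, 5.4),  deviation x̄ - mu_0 = (2.2, 5.4) - (2, 1) = (0.2, 4.4).

Step 2 — sample covariance matrix, S[i,j] = (1/(n-1)) · Σ_k (x_{k,i} - mean_i) · (x_{k,j} - mean_j), divisor n-1 = 4:
  S[U,U] = ((-1.2)·(-1.2) + (-1.2)·(-1.2) + (0.8)·(0.8) + (-1.2)·(-1.2) + (2.8)·(2.8)) / 4 = 12.8/4 = 3.2
  S[U,V] = ((-1.2)·(0.6) + (-1.2)·(3.6) + (0.8)·(-1.4) + (-1.2)·(0.6) + (2.8)·(-3.4)) / 4 = -16.4/4 = -4.1
  S[V,V] = ((0.6)·(0.6) + (3.6)·(3.6) + (-1.4)·(-1.4) + (0.6)·(0.6) + (-3.4)·(-3.4)) / 4 = 27.2/4 = 6.8
  S = [[3.2, -4.1],
 [-4.1, 6.8]].

Step 3 — invert S. det(S) = 3.2·6.8 - (-4.1)² = 4.95.
  S^{-1} = (1/det) · [[d, -b], [-b, a]] = [[1.3737, 0.8283],
 [0.8283, 0.6465]].

Step 4 — quadratic form (x̄ - mu_0)^T · S^{-1} · (x̄ - mu_0):
  S^{-1} · (x̄ - mu_0) = (3.9192, 3.0101),
  (x̄ - mu_0)^T · [...] = (0.2)·(3.9192) + (4.4)·(3.0101) = 14.0283.

Step 5 — scale by n: T² = 5 · 14.0283 = 70.1414.

T² ≈ 70.1414


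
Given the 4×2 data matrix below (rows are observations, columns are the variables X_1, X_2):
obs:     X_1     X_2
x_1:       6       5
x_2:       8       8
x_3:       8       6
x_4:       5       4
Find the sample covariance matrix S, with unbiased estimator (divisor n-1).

Step 1 — column means:
  mean(X_1) = (6 + 8 + 8 + 5) / 4 = 27/4 = 6.75
  mean(X_2) = (5 + 8 + 6 + 4) / 4 = 23/4 = 5.75

Step 2 — sample covariance S[i,j] = (1/(n-1)) · Σ_k (x_{k,i} - mean_i) · (x_{k,j} - mean_j), with n-1 = 3.
  S[X_1,X_1] = ((-0.75)·(-0.75) + (1.25)·(1.25) + (1.25)·(1.25) + (-1.75)·(-1.75)) / 3 = 6.75/3 = 2.25
  S[X_1,X_2] = ((-0.75)·(-0.75) + (1.25)·(2.25) + (1.25)·(0.25) + (-1.75)·(-1.75)) / 3 = 6.75/3 = 2.25
  S[X_2,X_2] = ((-0.75)·(-0.75) + (2.25)·(2.25) + (0.25)·(0.25) + (-1.75)·(-1.75)) / 3 = 8.75/3 = 2.9167

S is symmetric (S[j,i] = S[i,j]). Assembling:

S = [[2.25, 2.25],
 [2.25, 2.9167]]


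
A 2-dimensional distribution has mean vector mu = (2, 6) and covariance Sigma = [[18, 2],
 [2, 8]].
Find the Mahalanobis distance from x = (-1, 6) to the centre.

Step 1 — centre the observation: (x - mu) = (-3, 0).

Step 2 — invert Sigma. det(Sigma) = 18·8 - (2)² = 140.
  Sigma^{-1} = (1/det) · [[d, -b], [-b, a]] = [[0.0571, -0.0143],
 [-0.0143, 0.1286]].

Step 3 — form the quadratic (x - mu)^T · Sigma^{-1} · (x - mu):
  Sigma^{-1} · (x - mu) = (-0.1714, 0.0429).
  (x - mu)^T · [Sigma^{-1} · (x - mu)] = (-3)·(-0.1714) + (0)·(0.0429) = 0.5143.

Step 4 — take square root: d = √(0.5143) ≈ 0.7171.

d(x, mu) = √(0.5143) ≈ 0.7171


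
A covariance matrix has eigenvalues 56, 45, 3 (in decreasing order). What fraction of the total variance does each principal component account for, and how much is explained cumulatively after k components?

Step 1 — total variance = trace(Sigma) = Σ λ_i = 56 + 45 + 3 = 104.

Step 2 — fraction explained by component i = λ_i / Σ λ:
  PC1: 56/104 = 0.5385
  PC2: 45/104 = 0.4327
  PC3: 3/104 = 0.0288

Step 3 — cumulative fraction after k components = (λ_1 + ... + λ_k) / Σ λ:
  k = 1: 56/104 = 0.5385
  k = 2: (56 + 45)/104 = 101/104 = 0.9712
  k = 3: (56 + 45 + 3)/104 = 104/104 = 1

Summary (fraction, with percent):

explained: PC1 0.5385 (53.85%), PC2 0.4327 (43.27%), PC3 0.0288 (2.88%);  cumulative: 0.5385, 0.9712, 1


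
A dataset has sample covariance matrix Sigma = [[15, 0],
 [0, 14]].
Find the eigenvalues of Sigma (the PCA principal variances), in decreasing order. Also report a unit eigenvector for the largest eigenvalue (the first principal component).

Step 1 — characteristic polynomial of 2×2 Sigma:
  det(Sigma - λI) = λ² - trace · λ + det = 0.
  trace = 15 + 14 = 29, det = 15·14 - (0)² = 210.
Step 2 — discriminant:
  Δ = trace² - 4·det = 841 - 840 = 1.
Step 3 — eigenvalues:
  λ = (trace ± √Δ)/2 = (29 ± 1)/2,
  λ_1 = 15,  λ_2 = 14.

Step 4 — unit eigenvector for λ_1: Sigma is diagonal, so its eigenvectors are the coordinate axes. λ_1 = 15 is the diagonal entry on the first coordinate axis, hence
  v_1 = (1, 0) (||v_1|| = 1).

λ_1 = 15,  λ_2 = 14;  v_1 ≈ (1, 0)


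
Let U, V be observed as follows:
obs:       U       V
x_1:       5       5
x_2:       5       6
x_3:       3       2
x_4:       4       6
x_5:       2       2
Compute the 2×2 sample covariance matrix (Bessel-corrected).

Step 1 — column means:
  mean(U) = (5 + 5 + 3 + 4 + 2) / 5 = 19/5 = 3.8
  mean(V) = (5 + 6 + 2 + 6 + 2) / 5 = 21/5 = 4.2

Step 2 — sample covariance S[i,j] = (1/(n-1)) · Σ_k (x_{k,i} - mean_i) · (x_{k,j} - mean_j), with n-1 = 4.
  S[U,U] = ((1.2)·(1.2) + (1.2)·(1.2) + (-0.8)·(-0.8) + (0.2)·(0.2) + (-1.8)·(-1.8)) / 4 = 6.8/4 = 1.7
  S[U,V] = ((1.2)·(0.8) + (1.2)·(1.8) + (-0.8)·(-2.2) + (0.2)·(1.8) + (-1.8)·(-2.2)) / 4 = 9.2/4 = 2.3
  S[V,V] = ((0.8)·(0.8) + (1.8)·(1.8) + (-2.2)·(-2.2) + (1.8)·(1.8) + (-2.2)·(-2.2)) / 4 = 16.8/4 = 4.2

S is symmetric (S[j,i] = S[i,j]). Assembling:

S = [[1.7, 2.3],
 [2.3, 4.2]]


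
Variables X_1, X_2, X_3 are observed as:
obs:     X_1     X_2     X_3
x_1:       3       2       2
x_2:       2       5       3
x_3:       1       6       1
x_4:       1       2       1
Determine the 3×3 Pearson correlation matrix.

Step 1 — column means:
  mean(X_1) = (3 + 2 + 1 + 1) / 4 = 7/4 = 1.75
  mean(X_2) = (2 + 5 + 6 + 2) / 4 = 15/4 = 3.75
  mean(X_3) = (2 + 3 + 1 + 1) / 4 = 7/4 = 1.75

Step 2 — sample variances and covariances s[i,j] = (1/(n-1)) · Σ_k (x_{k,i} - mean_i) · (x_{k,j} - mean_j), with n-1 = 3:
  s[X_1,X_1] = ((1.25)·(1.25) + (0.25)·(0.25) + (-0.75)·(-0.75) + (-0.75)·(-0.75)) / 3 = 2.75/3 = 0.9167
  s[X_1,X_2] = ((1.25)·(-1.75) + (0.25)·(1.25) + (-0.75)·(2.25) + (-0.75)·(-1.75)) / 3 = -2.25/3 = -0.75
  s[X_1,X_3] = ((1.25)·(0.25) + (0.25)·(1.25) + (-0.75)·(-0.75) + (-0.75)·(-0.75)) / 3 = 1.75/3 = 0.5833
  s[X_2,X_2] = ((-1.75)·(-1.75) + (1.25)·(1.25) + (2.25)·(2.25) + (-1.75)·(-1.75)) / 3 = 12.75/3 = 4.25
  s[X_2,X_3] = ((-1.75)·(0.25) + (1.25)·(1.25) + (2.25)·(-0.75) + (-1.75)·(-0.75)) / 3 = 0.75/3 = 0.25
  s[X_3,X_3] = ((0.25)·(0.25) + (1.25)·(1.25) + (-0.75)·(-0.75) + (-0.75)·(-0.75)) / 3 = 2.75/3 = 0.9167
  Sample standard deviations s_i = √(s[i,i]):
  s(X_1) = √(0.9167) = 0.9574
  s(X_2) = √(4.25) = 2.0616
  s(X_3) = √(0.9167) = 0.9574

Step 3 — r_{ij} = s_{ij} / (s_i · s_j):
  r[X_1,X_1] = 1 (diagonal).
  r[X_1,X_2] = -0.75 / (0.9574 · 2.0616) = -0.75 / 1.9738 = -0.38
  r[X_1,X_3] = 0.5833 / (0.9574 · 0.9574) = 0.5833 / 0.9167 = 0.6364
  r[X_2,X_2] = 1 (diagonal).
  r[X_2,X_3] = 0.25 / (2.0616 · 0.9574) = 0.25 / 1.9738 = 0.1267
  r[X_3,X_3] = 1 (diagonal).

R is symmetric with unit diagonal. Assembling:

R = [[1, -0.38, 0.6364],
 [-0.38, 1, 0.1267],
 [0.6364, 0.1267, 1]]


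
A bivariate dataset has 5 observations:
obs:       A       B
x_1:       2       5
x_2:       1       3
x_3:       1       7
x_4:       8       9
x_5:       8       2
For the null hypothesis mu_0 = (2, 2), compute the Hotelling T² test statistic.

Step 1 — sample mean vector:
  mean(A) = (2 + 1 + 1 + 8 + 8) / 5 = 20/5 = 4
  mean(B) = (5 + 3 + 7 + 9 + 2) / 5 = 26/5 = 5.2
  x̄ = (4, 5.2),  deviation x̄ - mu_0 = (4, 5.2) - (2, 2) = (2, 3.2).

Step 2 — sample covariance matrix, S[i,j] = (1/(n-1)) · Σ_k (x_{k,i} - mean_i) · (x_{k,j} - mean_j), divisor n-1 = 4:
  S[A,A] = ((-2)·(-2) + (-3)·(-3) + (-3)·(-3) + (4)·(4) + (4)·(4)) / 4 = 54/4 = 13.5
  S[A,B] = ((-2)·(-0.2) + (-3)·(-2.2) + (-3)·(1.8) + (4)·(3.8) + (4)·(-3.2)) / 4 = 4/4 = 1
  S[B,B] = ((-0.2)·(-0.2) + (-2.2)·(-2.2) + (1.8)·(1.8) + (3.8)·(3.8) + (-3.2)·(-3.2)) / 4 = 32.8/4 = 8.2
  S = [[13.5, 1],
 [1, 8.2]].

Step 3 — invert S. det(S) = 13.5·8.2 - (1)² = 109.7.
  S^{-1} = (1/det) · [[d, -b], [-b, a]] = [[0.0747, -0.0091],
 [-0.0091, 0.1231]].

Step 4 — quadratic form (x̄ - mu_0)^T · S^{-1} · (x̄ - mu_0):
  S^{-1} · (x̄ - mu_0) = (0.1203, 0.3756),
  (x̄ - mu_0)^T · [...] = (2)·(0.1203) + (3.2)·(0.3756) = 1.4425.

Step 5 — scale by n: T² = 5 · 1.4425 = 7.2124.

T² ≈ 7.2124


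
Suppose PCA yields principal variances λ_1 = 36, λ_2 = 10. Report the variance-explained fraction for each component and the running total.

Step 1 — total variance = trace(Sigma) = Σ λ_i = 36 + 10 = 46.

Step 2 — fraction explained by component i = λ_i / Σ λ:
  PC1: 36/46 = 0.7826
  PC2: 10/46 = 0.2174

Step 3 — cumulative fraction after k components = (λ_1 + ... + λ_k) / Σ λ:
  k = 1: 36/46 = 0.7826
  k = 2: (36 + 10)/46 = 46/46 = 1

Summary (fraction, with percent):

explained: PC1 0.7826 (78.26%), PC2 0.2174 (21.74%);  cumulative: 0.7826, 1


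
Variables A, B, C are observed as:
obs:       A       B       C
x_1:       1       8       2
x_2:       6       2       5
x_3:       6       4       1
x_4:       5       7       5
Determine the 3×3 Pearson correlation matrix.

Step 1 — column means:
  mean(A) = (1 + 6 + 6 + 5) / 4 = 18/4 = 4.5
  mean(B) = (8 + 2 + 4 + 7) / 4 = 21/4 = 5.25
  mean(C) = (2 + 5 + 1 + 5) / 4 = 13/4 = 3.25

Step 2 — sample variances and covariances s[i,j] = (1/(n-1)) · Σ_k (x_{k,i} - mean_i) · (x_{k,j} - mean_j), with n-1 = 3:
  s[A,A] = ((-3.5)·(-3.5) + (1.5)·(1.5) + (1.5)·(1.5) + (0.5)·(0.5)) / 3 = 17/3 = 5.6667
  s[A,B] = ((-3.5)·(2.75) + (1.5)·(-3.25) + (1.5)·(-1.25) + (0.5)·(1.75)) / 3 = -15.5/3 = -5.1667
  s[A,C] = ((-3.5)·(-1.25) + (1.5)·(1.75) + (1.5)·(-2.25) + (0.5)·(1.75)) / 3 = 4.5/3 = 1.5
  s[B,B] = ((2.75)·(2.75) + (-3.25)·(-3.25) + (-1.25)·(-1.25) + (1.75)·(1.75)) / 3 = 22.75/3 = 7.5833
  s[B,C] = ((2.75)·(-1.25) + (-3.25)·(1.75) + (-1.25)·(-2.25) + (1.75)·(1.75)) / 3 = -3.25/3 = -1.0833
  s[C,C] = ((-1.25)·(-1.25) + (1.75)·(1.75) + (-2.25)·(-2.25) + (1.75)·(1.75)) / 3 = 12.75/3 = 4.25
  Sample standard deviations s_i = √(s[i,i]):
  s(A) = √(5.6667) = 2.3805
  s(B) = √(7.5833) = 2.7538
  s(C) = √(4.25) = 2.0616

Step 3 — r_{ij} = s_{ij} / (s_i · s_j):
  r[A,A] = 1 (diagonal).
  r[A,B] = -5.1667 / (2.3805 · 2.7538) = -5.1667 / 6.5553 = -0.7882
  r[A,C] = 1.5 / (2.3805 · 2.0616) = 1.5 / 4.9075 = 0.3057
  r[B,B] = 1 (diagonal).
  r[B,C] = -1.0833 / (2.7538 · 2.0616) = -1.0833 / 5.6771 = -0.1908
  r[C,C] = 1 (diagonal).

R is symmetric with unit diagonal. Assembling:

R = [[1, -0.7882, 0.3057],
 [-0.7882, 1, -0.1908],
 [0.3057, -0.1908, 1]]


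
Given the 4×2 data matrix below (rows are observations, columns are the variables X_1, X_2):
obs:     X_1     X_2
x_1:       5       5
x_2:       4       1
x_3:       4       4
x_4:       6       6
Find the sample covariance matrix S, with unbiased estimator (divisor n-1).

Step 1 — column means:
  mean(X_1) = (5 + 4 + 4 + 6) / 4 = 19/4 = 4.75
  mean(X_2) = (5 + 1 + 4 + 6) / 4 = 16/4 = 4

Step 2 — sample covariance S[i,j] = (1/(n-1)) · Σ_k (x_{k,i} - mean_i) · (x_{k,j} - mean_j), with n-1 = 3.
  S[X_1,X_1] = ((0.25)·(0.25) + (-0.75)·(-0.75) + (-0.75)·(-0.75) + (1.25)·(1.25)) / 3 = 2.75/3 = 0.9167
  S[X_1,X_2] = ((0.25)·(1) + (-0.75)·(-3) + (-0.75)·(0) + (1.25)·(2)) / 3 = 5/3 = 1.6667
  S[X_2,X_2] = ((1)·(1) + (-3)·(-3) + (0)·(0) + (2)·(2)) / 3 = 14/3 = 4.6667

S is symmetric (S[j,i] = S[i,j]). Assembling:

S = [[0.9167, 1.6667],
 [1.6667, 4.6667]]


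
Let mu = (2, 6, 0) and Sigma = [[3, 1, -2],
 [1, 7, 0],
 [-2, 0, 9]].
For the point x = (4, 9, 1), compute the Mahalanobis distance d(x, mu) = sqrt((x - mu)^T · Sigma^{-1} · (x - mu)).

Step 1 — centre the observation: (x - mu) = (2, 3, 1).

Step 2 — invert Sigma (cofactor / det for 3×3, or solve directly):
  Sigma^{-1} = [[0.4145, -0.0592, 0.0921],
 [-0.0592, 0.1513, -0.0132],
 [0.0921, -0.0132, 0.1316]].

Step 3 — form the quadratic (x - mu)^T · Sigma^{-1} · (x - mu):
  Sigma^{-1} · (x - mu) = (0.7434, 0.3224, 0.2763).
  (x - mu)^T · [Sigma^{-1} · (x - mu)] = (2)·(0.7434) + (3)·(0.3224) + (1)·(0.2763) = 2.7303.

Step 4 — take square root: d = √(2.7303) ≈ 1.6524.

d(x, mu) = √(2.7303) ≈ 1.6524


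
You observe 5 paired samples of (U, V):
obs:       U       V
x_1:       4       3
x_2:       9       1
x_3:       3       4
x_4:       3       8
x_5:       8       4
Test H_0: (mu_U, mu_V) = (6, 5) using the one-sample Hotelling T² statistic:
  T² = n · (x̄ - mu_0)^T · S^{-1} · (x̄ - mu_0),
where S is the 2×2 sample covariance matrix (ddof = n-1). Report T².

Step 1 — sample mean vector:
  mean(U) = (4 + 9 + 3 + 3 + 8) / 5 = 27/5 = 5.4
  mean(V) = (3 + 1 + 4 + 8 + 4) / 5 = 20/5 = 4
  x̄ = (5.4, 4),  deviation x̄ - mu_0 = (5.4, 4) - (6, 5) = (-0.6, -1).

Step 2 — sample covariance matrix, S[i,j] = (1/(n-1)) · Σ_k (x_{k,i} - mean_i) · (x_{k,j} - mean_j), divisor n-1 = 4:
  S[U,U] = ((-1.4)·(-1.4) + (3.6)·(3.6) + (-2.4)·(-2.4) + (-2.4)·(-2.4) + (2.6)·(2.6)) / 4 = 33.2/4 = 8.3
  S[U,V] = ((-1.4)·(-1) + (3.6)·(-3) + (-2.4)·(0) + (-2.4)·(4) + (2.6)·(0)) / 4 = -19/4 = -4.75
  S[V,V] = ((-1)·(-1) + (-3)·(-3) + (0)·(0) + (4)·(4) + (0)·(0)) / 4 = 26/4 = 6.5
  S = [[8.3, -4.75],
 [-4.75, 6.5]].

Step 3 — invert S. det(S) = 8.3·6.5 - (-4.75)² = 31.3875.
  S^{-1} = (1/det) · [[d, -b], [-b, a]] = [[0.2071, 0.1513],
 [0.1513, 0.2644]].

Step 4 — quadratic form (x̄ - mu_0)^T · S^{-1} · (x̄ - mu_0):
  S^{-1} · (x̄ - mu_0) = (-0.2756, -0.3552),
  (x̄ - mu_0)^T · [...] = (-0.6)·(-0.2756) + (-1)·(-0.3552) = 0.5206.

Step 5 — scale by n: T² = 5 · 0.5206 = 2.6029.

T² ≈ 2.6029


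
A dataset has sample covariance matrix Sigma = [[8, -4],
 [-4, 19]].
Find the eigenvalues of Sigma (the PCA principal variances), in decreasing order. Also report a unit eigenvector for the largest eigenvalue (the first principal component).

Step 1 — characteristic polynomial of 2×2 Sigma:
  det(Sigma - λI) = λ² - trace · λ + det = 0.
  trace = 8 + 19 = 27, det = 8·19 - (-4)² = 136.
Step 2 — discriminant:
  Δ = trace² - 4·det = 729 - 544 = 185.
Step 3 — eigenvalues:
  λ = (trace ± √Δ)/2 = (27 ± 13.6015)/2,
  λ_1 = 20.3007,  λ_2 = 6.6993.

Step 4 — unit eigenvector for λ_1: solve (Sigma - λ_1 I)v = 0. First row:
  (8 - 20.3007)·v_x + (-4)·v_y = 0, i.e. (-12.3007)·v_x + (-4)·v_y = 0,
  so v ∝ (b, λ_1 - a) = (-4, 12.3007); multiply by -1 so the first entry is positive: u = (4, -12.3007).
  ||u|| = √((4)² + (-12.3007)²) = √(167.3081) ≈ 12.9348,
  v_1 = u/||u|| ≈ (0.3092, -0.951) (||v_1|| = 1).

λ_1 = 20.3007,  λ_2 = 6.6993;  v_1 ≈ (0.3092, -0.951)


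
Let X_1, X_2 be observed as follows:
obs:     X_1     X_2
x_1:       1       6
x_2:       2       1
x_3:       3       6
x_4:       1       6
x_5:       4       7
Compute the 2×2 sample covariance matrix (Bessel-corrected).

Step 1 — column means:
  mean(X_1) = (1 + 2 + 3 + 1 + 4) / 5 = 11/5 = 2.2
  mean(X_2) = (6 + 1 + 6 + 6 + 7) / 5 = 26/5 = 5.2

Step 2 — sample covariance S[i,j] = (1/(n-1)) · Σ_k (x_{k,i} - mean_i) · (x_{k,j} - mean_j), with n-1 = 4.
  S[X_1,X_1] = ((-1.2)·(-1.2) + (-0.2)·(-0.2) + (0.8)·(0.8) + (-1.2)·(-1.2) + (1.8)·(1.8)) / 4 = 6.8/4 = 1.7
  S[X_1,X_2] = ((-1.2)·(0.8) + (-0.2)·(-4.2) + (0.8)·(0.8) + (-1.2)·(0.8) + (1.8)·(1.8)) / 4 = 2.8/4 = 0.7
  S[X_2,X_2] = ((0.8)·(0.8) + (-4.2)·(-4.2) + (0.8)·(0.8) + (0.8)·(0.8) + (1.8)·(1.8)) / 4 = 22.8/4 = 5.7

S is symmetric (S[j,i] = S[i,j]). Assembling:

S = [[1.7, 0.7],
 [0.7, 5.7]]


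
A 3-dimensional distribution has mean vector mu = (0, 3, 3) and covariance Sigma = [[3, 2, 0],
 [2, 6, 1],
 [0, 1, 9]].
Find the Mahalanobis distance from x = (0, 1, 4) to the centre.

Step 1 — centre the observation: (x - mu) = (0, -2, 1).

Step 2 — invert Sigma (cofactor / det for 3×3, or solve directly):
  Sigma^{-1} = [[0.4309, -0.1463, 0.0163],
 [-0.1463, 0.2195, -0.0244],
 [0.0163, -0.0244, 0.1138]].

Step 3 — form the quadratic (x - mu)^T · Sigma^{-1} · (x - mu):
  Sigma^{-1} · (x - mu) = (0.3089, -0.4634, 0.1626).
  (x - mu)^T · [Sigma^{-1} · (x - mu)] = (0)·(0.3089) + (-2)·(-0.4634) + (1)·(0.1626) = 1.0894.

Step 4 — take square root: d = √(1.0894) ≈ 1.0438.

d(x, mu) = √(1.0894) ≈ 1.0438


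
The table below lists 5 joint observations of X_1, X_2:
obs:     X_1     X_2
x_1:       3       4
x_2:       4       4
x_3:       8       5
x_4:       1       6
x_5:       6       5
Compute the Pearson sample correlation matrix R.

Step 1 — column means:
  mean(X_1) = (3 + 4 + 8 + 1 + 6) / 5 = 22/5 = 4.4
  mean(X_2) = (4 + 4 + 5 + 6 + 5) / 5 = 24/5 = 4.8

Step 2 — sample variances and covariances s[i,j] = (1/(n-1)) · Σ_k (x_{k,i} - mean_i) · (x_{k,j} - mean_j), with n-1 = 4:
  s[X_1,X_1] = ((-1.4)·(-1.4) + (-0.4)·(-0.4) + (3.6)·(3.6) + (-3.4)·(-3.4) + (1.6)·(1.6)) / 4 = 29.2/4 = 7.3
  s[X_1,X_2] = ((-1.4)·(-0.8) + (-0.4)·(-0.8) + (3.6)·(0.2) + (-3.4)·(1.2) + (1.6)·(0.2)) / 4 = -1.6/4 = -0.4
  s[X_2,X_2] = ((-0.8)·(-0.8) + (-0.8)·(-0.8) + (0.2)·(0.2) + (1.2)·(1.2) + (0.2)·(0.2)) / 4 = 2.8/4 = 0.7
  Sample standard deviations s_i = √(s[i,i]):
  s(X_1) = √(7.3) = 2.7019
  s(X_2) = √(0.7) = 0.8367

Step 3 — r_{ij} = s_{ij} / (s_i · s_j):
  r[X_1,X_1] = 1 (diagonal).
  r[X_1,X_2] = -0.4 / (2.7019 · 0.8367) = -0.4 / 2.2605 = -0.1769
  r[X_2,X_2] = 1 (diagonal).

R is symmetric with unit diagonal. Assembling:

R = [[1, -0.1769],
 [-0.1769, 1]]


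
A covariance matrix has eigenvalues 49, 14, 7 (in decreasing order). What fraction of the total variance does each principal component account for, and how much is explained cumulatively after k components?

Step 1 — total variance = trace(Sigma) = Σ λ_i = 49 + 14 + 7 = 70.

Step 2 — fraction explained by component i = λ_i / Σ λ:
  PC1: 49/70 = 0.7
  PC2: 14/70 = 0.2
  PC3: 7/70 = 0.1

Step 3 — cumulative fraction after k components = (λ_1 + ... + λ_k) / Σ λ:
  k = 1: 49/70 = 0.7
  k = 2: (49 + 14)/70 = 63/70 = 0.9
  k = 3: (49 + 14 + 7)/70 = 70/70 = 1

Summary (fraction, with percent):

explained: PC1 0.7 (70%), PC2 0.2 (20%), PC3 0.1 (10%);  cumulative: 0.7, 0.9, 1


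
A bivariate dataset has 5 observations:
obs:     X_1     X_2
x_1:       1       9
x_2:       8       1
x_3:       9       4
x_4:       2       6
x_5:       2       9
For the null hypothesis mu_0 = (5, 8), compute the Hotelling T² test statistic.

Step 1 — sample mean vector:
  mean(X_1) = (1 + 8 + 9 + 2 + 2) / 5 = 22/5 = 4.4
  mean(X_2) = (9 + 1 + 4 + 6 + 9) / 5 = 29/5 = 5.8
  x̄ = (4.4, 5.8),  deviation x̄ - mu_0 = (4.4, 5.8) - (5, 8) = (-0.6, -2.2).

Step 2 — sample covariance matrix, S[i,j] = (1/(n-1)) · Σ_k (x_{k,i} - mean_i) · (x_{k,j} - mean_j), divisor n-1 = 4:
  S[X_1,X_1] = ((-3.4)·(-3.4) + (3.6)·(3.6) + (4.6)·(4.6) + (-2.4)·(-2.4) + (-2.4)·(-2.4)) / 4 = 57.2/4 = 14.3
  S[X_1,X_2] = ((-3.4)·(3.2) + (3.6)·(-4.8) + (4.6)·(-1.8) + (-2.4)·(0.2) + (-2.4)·(3.2)) / 4 = -44.6/4 = -11.15
  S[X_2,X_2] = ((3.2)·(3.2) + (-4.8)·(-4.8) + (-1.8)·(-1.8) + (0.2)·(0.2) + (3.2)·(3.2)) / 4 = 46.8/4 = 11.7
  S = [[14.3, -11.15],
 [-11.15, 11.7]].

Step 3 — invert S. det(S) = 14.3·11.7 - (-11.15)² = 42.9875.
  S^{-1} = (1/det) · [[d, -b], [-b, a]] = [[0.2722, 0.2594],
 [0.2594, 0.3327]].

Step 4 — quadratic form (x̄ - mu_0)^T · S^{-1} · (x̄ - mu_0):
  S^{-1} · (x̄ - mu_0) = (-0.7339, -0.8875),
  (x̄ - mu_0)^T · [...] = (-0.6)·(-0.7339) + (-2.2)·(-0.8875) = 2.3928.

Step 5 — scale by n: T² = 5 · 2.3928 = 11.9639.

T² ≈ 11.9639


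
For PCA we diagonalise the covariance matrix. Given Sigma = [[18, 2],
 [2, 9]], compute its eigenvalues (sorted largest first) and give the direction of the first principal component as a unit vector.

Step 1 — characteristic polynomial of 2×2 Sigma:
  det(Sigma - λI) = λ² - trace · λ + det = 0.
  trace = 18 + 9 = 27, det = 18·9 - (2)² = 158.
Step 2 — discriminant:
  Δ = trace² - 4·det = 729 - 632 = 97.
Step 3 — eigenvalues:
  λ = (trace ± √Δ)/2 = (27 ± 9.8489)/2,
  λ_1 = 18.4244,  λ_2 = 8.5756.

Step 4 — unit eigenvector for λ_1: solve (Sigma - λ_1 I)v = 0. First row:
  (18 - 18.4244)·v_x + (2)·v_y = 0, i.e. (-0.4244)·v_x + (2)·v_y = 0,
  so v ∝ (b, λ_1 - a) = (2, 0.4244) = u.
  ||u|| = √((2)² + (0.4244)²) = √(4.1801) ≈ 2.0445,
  v_1 = u/||u|| ≈ (0.9782, 0.2076) (||v_1|| = 1).

λ_1 = 18.4244,  λ_2 = 8.5756;  v_1 ≈ (0.9782, 0.2076)


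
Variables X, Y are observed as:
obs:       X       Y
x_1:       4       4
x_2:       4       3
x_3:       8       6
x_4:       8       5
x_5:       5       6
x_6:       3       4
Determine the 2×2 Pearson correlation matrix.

Step 1 — column means:
  mean(X) = (4 + 4 + 8 + 8 + 5 + 3) / 6 = 32/6 = 5.3333
  mean(Y) = (4 + 3 + 6 + 5 + 6 + 4) / 6 = 28/6 = 4.6667

Step 2 — sample variances and covariances s[i,j] = (1/(n-1)) · Σ_k (x_{k,i} - mean_i) · (x_{k,j} - mean_j), with n-1 = 5:
  s[X,X] = ((-1.3333)·(-1.3333) + (-1.3333)·(-1.3333) + (2.6667)·(2.6667) + (2.6667)·(2.6667) + (-0.3333)·(-0.3333) + (-2.3333)·(-2.3333)) / 5 = 23.3333/5 = 4.6667
  s[X,Y] = ((-1.3333)·(-0.6667) + (-1.3333)·(-1.6667) + (2.6667)·(1.3333) + (2.6667)·(0.3333) + (-0.3333)·(1.3333) + (-2.3333)·(-0.6667)) / 5 = 8.6667/5 = 1.7333
  s[Y,Y] = ((-0.6667)·(-0.6667) + (-1.6667)·(-1.6667) + (1.3333)·(1.3333) + (0.3333)·(0.3333) + (1.3333)·(1.3333) + (-0.6667)·(-0.6667)) / 5 = 7.3333/5 = 1.4667
  Sample standard deviations s_i = √(s[i,i]):
  s(X) = √(4.6667) = 2.1602
  s(Y) = √(1.4667) = 1.2111

Step 3 — r_{ij} = s_{ij} / (s_i · s_j):
  r[X,X] = 1 (diagonal).
  r[X,Y] = 1.7333 / (2.1602 · 1.2111) = 1.7333 / 2.6162 = 0.6625
  r[Y,Y] = 1 (diagonal).

R is symmetric with unit diagonal. Assembling:

R = [[1, 0.6625],
 [0.6625, 1]]
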